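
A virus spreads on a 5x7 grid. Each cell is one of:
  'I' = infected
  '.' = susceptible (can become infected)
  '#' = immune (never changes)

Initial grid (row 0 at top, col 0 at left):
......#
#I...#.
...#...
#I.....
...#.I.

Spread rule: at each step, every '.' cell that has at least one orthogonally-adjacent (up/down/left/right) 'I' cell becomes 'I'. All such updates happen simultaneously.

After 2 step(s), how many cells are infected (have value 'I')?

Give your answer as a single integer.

Step 0 (initial): 3 infected
Step 1: +8 new -> 11 infected
Step 2: +11 new -> 22 infected

Answer: 22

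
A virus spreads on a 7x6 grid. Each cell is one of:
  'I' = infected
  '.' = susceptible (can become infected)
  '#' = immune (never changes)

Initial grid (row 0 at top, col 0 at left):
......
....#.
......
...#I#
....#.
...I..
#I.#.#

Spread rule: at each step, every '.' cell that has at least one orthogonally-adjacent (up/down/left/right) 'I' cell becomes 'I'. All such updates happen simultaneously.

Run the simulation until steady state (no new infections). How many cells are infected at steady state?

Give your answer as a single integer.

Answer: 35

Derivation:
Step 0 (initial): 3 infected
Step 1: +6 new -> 9 infected
Step 2: +7 new -> 16 infected
Step 3: +7 new -> 23 infected
Step 4: +5 new -> 28 infected
Step 5: +4 new -> 32 infected
Step 6: +2 new -> 34 infected
Step 7: +1 new -> 35 infected
Step 8: +0 new -> 35 infected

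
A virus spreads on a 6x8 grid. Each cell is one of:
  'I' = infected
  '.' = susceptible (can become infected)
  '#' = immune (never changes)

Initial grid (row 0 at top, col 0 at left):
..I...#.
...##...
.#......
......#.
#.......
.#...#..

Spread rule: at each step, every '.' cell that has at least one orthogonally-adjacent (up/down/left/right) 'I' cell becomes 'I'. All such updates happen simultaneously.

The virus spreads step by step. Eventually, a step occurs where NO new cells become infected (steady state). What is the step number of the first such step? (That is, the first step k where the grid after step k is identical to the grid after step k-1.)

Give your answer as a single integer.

Answer: 11

Derivation:
Step 0 (initial): 1 infected
Step 1: +3 new -> 4 infected
Step 2: +4 new -> 8 infected
Step 3: +4 new -> 12 infected
Step 4: +6 new -> 18 infected
Step 5: +7 new -> 25 infected
Step 6: +5 new -> 30 infected
Step 7: +4 new -> 34 infected
Step 8: +2 new -> 36 infected
Step 9: +2 new -> 38 infected
Step 10: +1 new -> 39 infected
Step 11: +0 new -> 39 infected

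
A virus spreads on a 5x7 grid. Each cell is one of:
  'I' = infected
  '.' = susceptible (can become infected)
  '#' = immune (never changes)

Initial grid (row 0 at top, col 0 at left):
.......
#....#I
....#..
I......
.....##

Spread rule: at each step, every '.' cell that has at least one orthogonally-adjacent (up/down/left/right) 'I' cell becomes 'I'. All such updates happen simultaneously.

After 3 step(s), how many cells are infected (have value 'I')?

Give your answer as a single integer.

Step 0 (initial): 2 infected
Step 1: +5 new -> 7 infected
Step 2: +6 new -> 13 infected
Step 3: +6 new -> 19 infected

Answer: 19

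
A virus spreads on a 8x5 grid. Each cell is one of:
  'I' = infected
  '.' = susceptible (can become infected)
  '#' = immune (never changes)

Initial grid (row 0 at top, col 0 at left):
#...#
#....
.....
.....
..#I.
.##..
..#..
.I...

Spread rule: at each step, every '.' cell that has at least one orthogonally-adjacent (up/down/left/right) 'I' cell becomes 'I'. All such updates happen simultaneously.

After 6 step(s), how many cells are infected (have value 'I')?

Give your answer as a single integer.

Answer: 33

Derivation:
Step 0 (initial): 2 infected
Step 1: +6 new -> 8 infected
Step 2: +7 new -> 15 infected
Step 3: +7 new -> 22 infected
Step 4: +7 new -> 29 infected
Step 5: +3 new -> 32 infected
Step 6: +1 new -> 33 infected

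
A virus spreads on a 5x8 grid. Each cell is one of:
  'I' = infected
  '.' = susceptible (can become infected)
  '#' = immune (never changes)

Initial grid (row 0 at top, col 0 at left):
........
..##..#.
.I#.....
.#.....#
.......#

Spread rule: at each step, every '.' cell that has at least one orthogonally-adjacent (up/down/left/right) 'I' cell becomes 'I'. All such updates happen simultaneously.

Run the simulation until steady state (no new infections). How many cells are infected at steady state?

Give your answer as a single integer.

Step 0 (initial): 1 infected
Step 1: +2 new -> 3 infected
Step 2: +3 new -> 6 infected
Step 3: +3 new -> 9 infected
Step 4: +2 new -> 11 infected
Step 5: +2 new -> 13 infected
Step 6: +4 new -> 17 infected
Step 7: +5 new -> 22 infected
Step 8: +5 new -> 27 infected
Step 9: +4 new -> 31 infected
Step 10: +2 new -> 33 infected
Step 11: +0 new -> 33 infected

Answer: 33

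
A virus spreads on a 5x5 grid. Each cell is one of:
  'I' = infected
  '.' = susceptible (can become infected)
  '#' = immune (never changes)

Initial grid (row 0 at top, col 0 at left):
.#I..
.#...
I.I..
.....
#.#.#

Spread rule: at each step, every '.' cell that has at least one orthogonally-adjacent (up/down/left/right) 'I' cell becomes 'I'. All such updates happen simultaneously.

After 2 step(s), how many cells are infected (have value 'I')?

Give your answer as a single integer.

Answer: 16

Derivation:
Step 0 (initial): 3 infected
Step 1: +7 new -> 10 infected
Step 2: +6 new -> 16 infected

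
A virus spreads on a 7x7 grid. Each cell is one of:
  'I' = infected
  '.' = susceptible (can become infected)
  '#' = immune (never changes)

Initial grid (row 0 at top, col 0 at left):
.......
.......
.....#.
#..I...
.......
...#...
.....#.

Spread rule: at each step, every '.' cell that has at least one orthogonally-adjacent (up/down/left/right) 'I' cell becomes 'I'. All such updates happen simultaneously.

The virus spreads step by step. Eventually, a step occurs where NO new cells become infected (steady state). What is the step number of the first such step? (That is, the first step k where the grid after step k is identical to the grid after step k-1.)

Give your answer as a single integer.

Answer: 7

Derivation:
Step 0 (initial): 1 infected
Step 1: +4 new -> 5 infected
Step 2: +7 new -> 12 infected
Step 3: +9 new -> 21 infected
Step 4: +12 new -> 33 infected
Step 5: +8 new -> 41 infected
Step 6: +4 new -> 45 infected
Step 7: +0 new -> 45 infected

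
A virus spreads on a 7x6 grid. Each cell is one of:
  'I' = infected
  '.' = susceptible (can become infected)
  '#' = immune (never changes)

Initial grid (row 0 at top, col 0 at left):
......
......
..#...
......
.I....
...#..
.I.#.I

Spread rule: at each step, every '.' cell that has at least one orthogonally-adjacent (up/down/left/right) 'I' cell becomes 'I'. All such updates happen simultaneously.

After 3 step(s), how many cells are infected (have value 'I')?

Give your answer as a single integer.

Step 0 (initial): 3 infected
Step 1: +8 new -> 11 infected
Step 2: +8 new -> 19 infected
Step 3: +5 new -> 24 infected

Answer: 24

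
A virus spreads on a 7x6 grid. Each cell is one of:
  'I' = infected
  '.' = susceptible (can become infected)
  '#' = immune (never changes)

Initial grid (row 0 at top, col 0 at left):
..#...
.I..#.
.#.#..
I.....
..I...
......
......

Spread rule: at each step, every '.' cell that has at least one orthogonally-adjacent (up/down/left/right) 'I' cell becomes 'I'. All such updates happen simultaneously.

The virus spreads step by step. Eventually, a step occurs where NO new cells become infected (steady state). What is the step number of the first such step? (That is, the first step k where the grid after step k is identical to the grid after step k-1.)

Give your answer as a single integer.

Step 0 (initial): 3 infected
Step 1: +10 new -> 13 infected
Step 2: +9 new -> 22 infected
Step 3: +7 new -> 29 infected
Step 4: +5 new -> 34 infected
Step 5: +3 new -> 37 infected
Step 6: +1 new -> 38 infected
Step 7: +0 new -> 38 infected

Answer: 7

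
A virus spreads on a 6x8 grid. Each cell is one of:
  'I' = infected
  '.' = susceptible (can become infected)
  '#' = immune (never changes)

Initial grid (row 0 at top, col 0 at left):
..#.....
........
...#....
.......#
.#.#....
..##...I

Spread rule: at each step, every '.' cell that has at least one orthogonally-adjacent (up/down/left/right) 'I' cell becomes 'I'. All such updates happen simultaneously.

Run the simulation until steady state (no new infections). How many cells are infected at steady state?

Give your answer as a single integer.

Step 0 (initial): 1 infected
Step 1: +2 new -> 3 infected
Step 2: +2 new -> 5 infected
Step 3: +3 new -> 8 infected
Step 4: +3 new -> 11 infected
Step 5: +4 new -> 15 infected
Step 6: +5 new -> 20 infected
Step 7: +4 new -> 24 infected
Step 8: +5 new -> 29 infected
Step 9: +4 new -> 33 infected
Step 10: +3 new -> 36 infected
Step 11: +3 new -> 39 infected
Step 12: +2 new -> 41 infected
Step 13: +0 new -> 41 infected

Answer: 41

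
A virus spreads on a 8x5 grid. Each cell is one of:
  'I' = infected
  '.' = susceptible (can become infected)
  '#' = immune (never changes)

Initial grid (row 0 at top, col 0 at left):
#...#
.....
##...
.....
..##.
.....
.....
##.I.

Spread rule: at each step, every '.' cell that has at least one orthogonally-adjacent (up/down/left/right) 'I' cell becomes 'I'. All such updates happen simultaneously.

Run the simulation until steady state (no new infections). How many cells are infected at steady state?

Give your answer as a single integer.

Answer: 32

Derivation:
Step 0 (initial): 1 infected
Step 1: +3 new -> 4 infected
Step 2: +3 new -> 7 infected
Step 3: +3 new -> 10 infected
Step 4: +3 new -> 13 infected
Step 5: +3 new -> 16 infected
Step 6: +4 new -> 20 infected
Step 7: +4 new -> 24 infected
Step 8: +2 new -> 26 infected
Step 9: +2 new -> 28 infected
Step 10: +2 new -> 30 infected
Step 11: +2 new -> 32 infected
Step 12: +0 new -> 32 infected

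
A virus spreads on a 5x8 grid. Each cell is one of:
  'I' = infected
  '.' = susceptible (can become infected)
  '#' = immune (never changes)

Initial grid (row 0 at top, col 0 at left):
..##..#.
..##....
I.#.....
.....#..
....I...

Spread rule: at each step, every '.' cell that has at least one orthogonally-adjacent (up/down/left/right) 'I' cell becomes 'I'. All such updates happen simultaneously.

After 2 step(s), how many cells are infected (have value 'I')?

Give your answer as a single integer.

Answer: 16

Derivation:
Step 0 (initial): 2 infected
Step 1: +6 new -> 8 infected
Step 2: +8 new -> 16 infected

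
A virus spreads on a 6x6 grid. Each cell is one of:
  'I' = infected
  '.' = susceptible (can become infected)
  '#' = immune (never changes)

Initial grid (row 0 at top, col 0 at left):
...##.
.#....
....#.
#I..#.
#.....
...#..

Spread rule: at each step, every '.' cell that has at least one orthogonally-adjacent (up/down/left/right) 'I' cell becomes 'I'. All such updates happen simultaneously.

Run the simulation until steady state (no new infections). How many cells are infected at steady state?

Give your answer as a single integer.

Answer: 28

Derivation:
Step 0 (initial): 1 infected
Step 1: +3 new -> 4 infected
Step 2: +5 new -> 9 infected
Step 3: +6 new -> 15 infected
Step 4: +4 new -> 19 infected
Step 5: +4 new -> 23 infected
Step 6: +3 new -> 26 infected
Step 7: +2 new -> 28 infected
Step 8: +0 new -> 28 infected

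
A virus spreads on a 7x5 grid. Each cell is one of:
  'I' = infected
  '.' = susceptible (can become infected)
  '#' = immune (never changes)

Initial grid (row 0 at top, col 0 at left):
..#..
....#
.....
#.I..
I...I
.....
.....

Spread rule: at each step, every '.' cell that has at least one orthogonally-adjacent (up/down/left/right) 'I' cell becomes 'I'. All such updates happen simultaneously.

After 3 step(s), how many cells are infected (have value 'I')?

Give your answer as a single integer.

Step 0 (initial): 3 infected
Step 1: +9 new -> 12 infected
Step 2: +9 new -> 21 infected
Step 3: +6 new -> 27 infected

Answer: 27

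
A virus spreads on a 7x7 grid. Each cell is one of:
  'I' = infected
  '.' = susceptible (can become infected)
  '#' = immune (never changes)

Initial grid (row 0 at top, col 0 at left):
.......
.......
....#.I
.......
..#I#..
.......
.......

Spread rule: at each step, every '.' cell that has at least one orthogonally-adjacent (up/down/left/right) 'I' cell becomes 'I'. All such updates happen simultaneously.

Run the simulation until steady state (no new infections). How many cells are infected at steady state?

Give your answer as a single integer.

Step 0 (initial): 2 infected
Step 1: +5 new -> 7 infected
Step 2: +10 new -> 17 infected
Step 3: +11 new -> 28 infected
Step 4: +10 new -> 38 infected
Step 5: +5 new -> 43 infected
Step 6: +2 new -> 45 infected
Step 7: +1 new -> 46 infected
Step 8: +0 new -> 46 infected

Answer: 46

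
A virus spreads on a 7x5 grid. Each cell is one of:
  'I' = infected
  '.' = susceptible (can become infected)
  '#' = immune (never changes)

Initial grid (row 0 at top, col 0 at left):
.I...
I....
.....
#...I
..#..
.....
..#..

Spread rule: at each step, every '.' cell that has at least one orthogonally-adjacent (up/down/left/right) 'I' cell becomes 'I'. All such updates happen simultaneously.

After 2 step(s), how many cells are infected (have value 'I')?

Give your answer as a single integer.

Answer: 18

Derivation:
Step 0 (initial): 3 infected
Step 1: +7 new -> 10 infected
Step 2: +8 new -> 18 infected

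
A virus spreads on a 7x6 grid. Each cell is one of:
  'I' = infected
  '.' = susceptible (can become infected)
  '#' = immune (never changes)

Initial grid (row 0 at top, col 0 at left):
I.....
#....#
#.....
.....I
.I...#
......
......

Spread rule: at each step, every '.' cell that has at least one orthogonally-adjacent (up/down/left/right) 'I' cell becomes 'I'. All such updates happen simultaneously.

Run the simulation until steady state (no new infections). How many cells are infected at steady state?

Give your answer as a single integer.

Step 0 (initial): 3 infected
Step 1: +7 new -> 10 infected
Step 2: +12 new -> 22 infected
Step 3: +9 new -> 31 infected
Step 4: +5 new -> 36 infected
Step 5: +2 new -> 38 infected
Step 6: +0 new -> 38 infected

Answer: 38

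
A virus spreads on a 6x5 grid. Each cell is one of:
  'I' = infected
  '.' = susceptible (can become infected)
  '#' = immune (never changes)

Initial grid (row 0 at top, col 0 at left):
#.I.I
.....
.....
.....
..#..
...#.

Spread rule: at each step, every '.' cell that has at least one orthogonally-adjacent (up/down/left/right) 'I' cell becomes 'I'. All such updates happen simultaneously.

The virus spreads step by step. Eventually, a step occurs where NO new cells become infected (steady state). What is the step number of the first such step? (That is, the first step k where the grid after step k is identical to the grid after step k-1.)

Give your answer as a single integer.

Answer: 8

Derivation:
Step 0 (initial): 2 infected
Step 1: +4 new -> 6 infected
Step 2: +4 new -> 10 infected
Step 3: +5 new -> 15 infected
Step 4: +4 new -> 19 infected
Step 5: +4 new -> 23 infected
Step 6: +2 new -> 25 infected
Step 7: +2 new -> 27 infected
Step 8: +0 new -> 27 infected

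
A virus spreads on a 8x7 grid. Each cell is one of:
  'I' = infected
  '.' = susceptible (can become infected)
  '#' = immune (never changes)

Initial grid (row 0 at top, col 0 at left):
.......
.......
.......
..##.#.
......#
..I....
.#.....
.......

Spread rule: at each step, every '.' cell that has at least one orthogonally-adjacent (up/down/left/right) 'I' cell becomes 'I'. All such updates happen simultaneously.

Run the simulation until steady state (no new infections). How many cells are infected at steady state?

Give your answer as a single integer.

Step 0 (initial): 1 infected
Step 1: +4 new -> 5 infected
Step 2: +6 new -> 11 infected
Step 3: +8 new -> 19 infected
Step 4: +8 new -> 27 infected
Step 5: +6 new -> 33 infected
Step 6: +7 new -> 40 infected
Step 7: +6 new -> 46 infected
Step 8: +4 new -> 50 infected
Step 9: +1 new -> 51 infected
Step 10: +0 new -> 51 infected

Answer: 51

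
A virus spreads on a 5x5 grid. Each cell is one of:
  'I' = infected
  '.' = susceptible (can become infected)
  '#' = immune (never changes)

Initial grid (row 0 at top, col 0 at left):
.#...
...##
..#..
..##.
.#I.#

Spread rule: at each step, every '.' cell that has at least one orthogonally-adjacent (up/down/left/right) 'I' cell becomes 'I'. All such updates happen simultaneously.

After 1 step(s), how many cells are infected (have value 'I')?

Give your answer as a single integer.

Step 0 (initial): 1 infected
Step 1: +1 new -> 2 infected

Answer: 2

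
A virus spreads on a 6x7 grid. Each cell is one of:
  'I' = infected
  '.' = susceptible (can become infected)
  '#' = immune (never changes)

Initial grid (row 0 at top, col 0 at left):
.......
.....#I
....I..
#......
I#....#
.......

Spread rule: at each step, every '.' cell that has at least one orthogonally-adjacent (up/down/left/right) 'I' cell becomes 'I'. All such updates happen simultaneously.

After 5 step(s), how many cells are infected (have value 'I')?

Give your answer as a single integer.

Answer: 37

Derivation:
Step 0 (initial): 3 infected
Step 1: +7 new -> 10 infected
Step 2: +9 new -> 19 infected
Step 3: +8 new -> 27 infected
Step 4: +7 new -> 34 infected
Step 5: +3 new -> 37 infected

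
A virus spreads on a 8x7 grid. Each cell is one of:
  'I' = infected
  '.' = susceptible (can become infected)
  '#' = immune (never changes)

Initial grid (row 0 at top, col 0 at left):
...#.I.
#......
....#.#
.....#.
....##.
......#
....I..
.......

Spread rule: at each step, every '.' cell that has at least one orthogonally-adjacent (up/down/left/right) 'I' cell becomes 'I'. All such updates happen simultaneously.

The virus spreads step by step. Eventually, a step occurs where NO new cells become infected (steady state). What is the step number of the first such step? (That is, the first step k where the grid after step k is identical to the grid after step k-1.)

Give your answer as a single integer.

Step 0 (initial): 2 infected
Step 1: +7 new -> 9 infected
Step 2: +9 new -> 18 infected
Step 3: +6 new -> 24 infected
Step 4: +7 new -> 31 infected
Step 5: +8 new -> 39 infected
Step 6: +4 new -> 43 infected
Step 7: +3 new -> 46 infected
Step 8: +0 new -> 46 infected

Answer: 8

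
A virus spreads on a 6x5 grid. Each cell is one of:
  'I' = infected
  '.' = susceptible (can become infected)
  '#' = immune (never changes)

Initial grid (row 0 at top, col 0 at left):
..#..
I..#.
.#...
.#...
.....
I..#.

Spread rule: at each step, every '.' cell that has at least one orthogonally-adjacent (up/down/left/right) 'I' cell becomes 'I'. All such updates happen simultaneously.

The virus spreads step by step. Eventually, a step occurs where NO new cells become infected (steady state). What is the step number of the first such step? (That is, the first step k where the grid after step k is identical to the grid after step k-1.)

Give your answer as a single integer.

Step 0 (initial): 2 infected
Step 1: +5 new -> 7 infected
Step 2: +5 new -> 12 infected
Step 3: +2 new -> 14 infected
Step 4: +3 new -> 17 infected
Step 5: +3 new -> 20 infected
Step 6: +3 new -> 23 infected
Step 7: +1 new -> 24 infected
Step 8: +1 new -> 25 infected
Step 9: +0 new -> 25 infected

Answer: 9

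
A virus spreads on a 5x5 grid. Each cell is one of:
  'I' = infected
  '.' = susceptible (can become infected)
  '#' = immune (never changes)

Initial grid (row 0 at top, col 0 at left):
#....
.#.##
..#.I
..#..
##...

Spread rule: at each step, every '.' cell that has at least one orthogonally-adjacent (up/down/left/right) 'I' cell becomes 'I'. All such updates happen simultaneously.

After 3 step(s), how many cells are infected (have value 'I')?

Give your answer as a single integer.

Answer: 6

Derivation:
Step 0 (initial): 1 infected
Step 1: +2 new -> 3 infected
Step 2: +2 new -> 5 infected
Step 3: +1 new -> 6 infected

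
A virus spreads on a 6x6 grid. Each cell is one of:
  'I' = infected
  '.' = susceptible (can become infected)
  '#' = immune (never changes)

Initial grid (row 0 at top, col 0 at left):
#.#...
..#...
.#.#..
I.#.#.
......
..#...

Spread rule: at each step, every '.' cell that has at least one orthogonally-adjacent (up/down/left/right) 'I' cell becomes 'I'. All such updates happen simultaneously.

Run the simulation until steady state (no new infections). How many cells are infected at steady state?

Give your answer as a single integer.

Answer: 27

Derivation:
Step 0 (initial): 1 infected
Step 1: +3 new -> 4 infected
Step 2: +3 new -> 7 infected
Step 3: +3 new -> 10 infected
Step 4: +2 new -> 12 infected
Step 5: +3 new -> 15 infected
Step 6: +2 new -> 17 infected
Step 7: +2 new -> 19 infected
Step 8: +1 new -> 20 infected
Step 9: +2 new -> 22 infected
Step 10: +2 new -> 24 infected
Step 11: +2 new -> 26 infected
Step 12: +1 new -> 27 infected
Step 13: +0 new -> 27 infected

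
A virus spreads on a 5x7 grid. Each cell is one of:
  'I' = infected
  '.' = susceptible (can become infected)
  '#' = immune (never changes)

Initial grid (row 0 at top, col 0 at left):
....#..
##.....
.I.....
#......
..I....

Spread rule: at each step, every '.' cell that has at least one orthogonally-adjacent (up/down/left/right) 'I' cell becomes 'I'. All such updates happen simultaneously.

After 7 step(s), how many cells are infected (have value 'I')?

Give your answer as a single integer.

Step 0 (initial): 2 infected
Step 1: +6 new -> 8 infected
Step 2: +5 new -> 13 infected
Step 3: +5 new -> 18 infected
Step 4: +6 new -> 24 infected
Step 5: +4 new -> 28 infected
Step 6: +2 new -> 30 infected
Step 7: +1 new -> 31 infected

Answer: 31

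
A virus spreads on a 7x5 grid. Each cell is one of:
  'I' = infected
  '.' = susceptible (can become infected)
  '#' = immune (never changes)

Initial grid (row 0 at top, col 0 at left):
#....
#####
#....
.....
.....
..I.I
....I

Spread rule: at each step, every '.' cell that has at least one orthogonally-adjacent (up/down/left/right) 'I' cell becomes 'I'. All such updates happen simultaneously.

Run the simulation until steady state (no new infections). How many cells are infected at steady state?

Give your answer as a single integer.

Answer: 24

Derivation:
Step 0 (initial): 3 infected
Step 1: +6 new -> 9 infected
Step 2: +6 new -> 15 infected
Step 3: +6 new -> 21 infected
Step 4: +3 new -> 24 infected
Step 5: +0 new -> 24 infected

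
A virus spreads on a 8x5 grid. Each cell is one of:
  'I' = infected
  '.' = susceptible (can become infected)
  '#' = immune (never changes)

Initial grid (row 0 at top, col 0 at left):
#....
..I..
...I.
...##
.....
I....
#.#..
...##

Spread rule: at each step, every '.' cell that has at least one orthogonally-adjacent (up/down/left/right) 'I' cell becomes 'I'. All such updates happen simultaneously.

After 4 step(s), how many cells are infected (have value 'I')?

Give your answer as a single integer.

Answer: 31

Derivation:
Step 0 (initial): 3 infected
Step 1: +7 new -> 10 infected
Step 2: +10 new -> 20 infected
Step 3: +6 new -> 26 infected
Step 4: +5 new -> 31 infected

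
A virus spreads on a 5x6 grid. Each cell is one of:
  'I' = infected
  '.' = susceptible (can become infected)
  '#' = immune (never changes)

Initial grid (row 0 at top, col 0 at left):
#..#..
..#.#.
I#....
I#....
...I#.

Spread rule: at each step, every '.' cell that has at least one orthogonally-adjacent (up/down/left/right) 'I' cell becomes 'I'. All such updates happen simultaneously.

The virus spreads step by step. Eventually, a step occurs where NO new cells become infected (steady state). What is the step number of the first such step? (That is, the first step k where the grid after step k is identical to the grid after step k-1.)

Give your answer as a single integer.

Step 0 (initial): 3 infected
Step 1: +4 new -> 7 infected
Step 2: +5 new -> 12 infected
Step 3: +5 new -> 17 infected
Step 4: +3 new -> 20 infected
Step 5: +1 new -> 21 infected
Step 6: +1 new -> 22 infected
Step 7: +1 new -> 23 infected
Step 8: +0 new -> 23 infected

Answer: 8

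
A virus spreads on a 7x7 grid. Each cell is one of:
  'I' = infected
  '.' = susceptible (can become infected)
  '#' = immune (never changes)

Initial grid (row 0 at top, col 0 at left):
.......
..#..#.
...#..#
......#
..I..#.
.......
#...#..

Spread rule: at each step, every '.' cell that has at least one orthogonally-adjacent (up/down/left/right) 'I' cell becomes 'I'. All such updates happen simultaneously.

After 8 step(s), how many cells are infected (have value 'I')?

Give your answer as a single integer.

Answer: 40

Derivation:
Step 0 (initial): 1 infected
Step 1: +4 new -> 5 infected
Step 2: +8 new -> 13 infected
Step 3: +7 new -> 20 infected
Step 4: +5 new -> 25 infected
Step 5: +6 new -> 31 infected
Step 6: +6 new -> 37 infected
Step 7: +2 new -> 39 infected
Step 8: +1 new -> 40 infected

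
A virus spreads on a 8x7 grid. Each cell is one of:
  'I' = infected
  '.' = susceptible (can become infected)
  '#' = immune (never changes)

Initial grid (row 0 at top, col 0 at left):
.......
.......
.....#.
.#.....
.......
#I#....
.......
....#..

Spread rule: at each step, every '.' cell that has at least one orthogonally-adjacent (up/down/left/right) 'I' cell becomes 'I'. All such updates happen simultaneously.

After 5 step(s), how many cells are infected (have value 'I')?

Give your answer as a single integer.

Step 0 (initial): 1 infected
Step 1: +2 new -> 3 infected
Step 2: +5 new -> 8 infected
Step 3: +6 new -> 14 infected
Step 4: +7 new -> 21 infected
Step 5: +8 new -> 29 infected

Answer: 29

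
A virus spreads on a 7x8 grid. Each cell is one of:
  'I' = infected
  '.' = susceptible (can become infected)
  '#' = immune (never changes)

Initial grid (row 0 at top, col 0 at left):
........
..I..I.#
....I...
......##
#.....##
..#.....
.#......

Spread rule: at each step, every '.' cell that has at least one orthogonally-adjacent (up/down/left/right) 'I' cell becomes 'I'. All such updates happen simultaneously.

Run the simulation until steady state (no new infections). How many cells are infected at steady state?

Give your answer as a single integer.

Step 0 (initial): 3 infected
Step 1: +10 new -> 13 infected
Step 2: +11 new -> 24 infected
Step 3: +9 new -> 33 infected
Step 4: +5 new -> 38 infected
Step 5: +4 new -> 42 infected
Step 6: +4 new -> 46 infected
Step 7: +2 new -> 48 infected
Step 8: +0 new -> 48 infected

Answer: 48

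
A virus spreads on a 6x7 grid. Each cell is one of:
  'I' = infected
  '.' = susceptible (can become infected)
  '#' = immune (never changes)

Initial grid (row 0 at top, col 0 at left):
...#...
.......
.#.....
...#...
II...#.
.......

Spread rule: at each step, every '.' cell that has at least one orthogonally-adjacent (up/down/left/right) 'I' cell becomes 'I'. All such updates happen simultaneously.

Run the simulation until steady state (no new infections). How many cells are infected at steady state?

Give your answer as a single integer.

Step 0 (initial): 2 infected
Step 1: +5 new -> 7 infected
Step 2: +4 new -> 11 infected
Step 3: +4 new -> 15 infected
Step 4: +6 new -> 21 infected
Step 5: +6 new -> 27 infected
Step 6: +4 new -> 31 infected
Step 7: +4 new -> 35 infected
Step 8: +2 new -> 37 infected
Step 9: +1 new -> 38 infected
Step 10: +0 new -> 38 infected

Answer: 38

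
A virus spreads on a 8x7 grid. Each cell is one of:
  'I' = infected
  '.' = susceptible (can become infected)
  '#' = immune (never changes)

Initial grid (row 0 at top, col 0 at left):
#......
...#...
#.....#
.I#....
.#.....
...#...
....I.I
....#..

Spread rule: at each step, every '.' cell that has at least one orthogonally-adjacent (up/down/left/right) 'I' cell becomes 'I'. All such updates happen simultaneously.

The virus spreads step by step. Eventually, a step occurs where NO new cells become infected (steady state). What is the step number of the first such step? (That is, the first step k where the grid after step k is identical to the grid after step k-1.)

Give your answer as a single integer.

Step 0 (initial): 3 infected
Step 1: +7 new -> 10 infected
Step 2: +9 new -> 19 infected
Step 3: +12 new -> 31 infected
Step 4: +8 new -> 39 infected
Step 5: +4 new -> 43 infected
Step 6: +2 new -> 45 infected
Step 7: +2 new -> 47 infected
Step 8: +1 new -> 48 infected
Step 9: +0 new -> 48 infected

Answer: 9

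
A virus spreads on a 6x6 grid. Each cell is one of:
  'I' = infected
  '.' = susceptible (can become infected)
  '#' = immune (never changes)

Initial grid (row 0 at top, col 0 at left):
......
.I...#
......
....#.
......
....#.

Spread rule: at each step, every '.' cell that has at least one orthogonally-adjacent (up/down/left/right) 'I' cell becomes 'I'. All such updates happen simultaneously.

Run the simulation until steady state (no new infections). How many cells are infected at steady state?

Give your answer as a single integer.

Answer: 33

Derivation:
Step 0 (initial): 1 infected
Step 1: +4 new -> 5 infected
Step 2: +6 new -> 11 infected
Step 3: +6 new -> 17 infected
Step 4: +6 new -> 23 infected
Step 5: +5 new -> 28 infected
Step 6: +3 new -> 31 infected
Step 7: +1 new -> 32 infected
Step 8: +1 new -> 33 infected
Step 9: +0 new -> 33 infected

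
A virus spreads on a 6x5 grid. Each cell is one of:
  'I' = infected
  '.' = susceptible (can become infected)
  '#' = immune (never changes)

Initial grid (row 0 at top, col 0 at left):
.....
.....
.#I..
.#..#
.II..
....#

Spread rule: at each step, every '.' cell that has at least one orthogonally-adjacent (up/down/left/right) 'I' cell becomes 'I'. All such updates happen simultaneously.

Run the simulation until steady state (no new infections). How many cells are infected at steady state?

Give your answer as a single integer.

Answer: 26

Derivation:
Step 0 (initial): 3 infected
Step 1: +7 new -> 10 infected
Step 2: +9 new -> 19 infected
Step 3: +5 new -> 24 infected
Step 4: +2 new -> 26 infected
Step 5: +0 new -> 26 infected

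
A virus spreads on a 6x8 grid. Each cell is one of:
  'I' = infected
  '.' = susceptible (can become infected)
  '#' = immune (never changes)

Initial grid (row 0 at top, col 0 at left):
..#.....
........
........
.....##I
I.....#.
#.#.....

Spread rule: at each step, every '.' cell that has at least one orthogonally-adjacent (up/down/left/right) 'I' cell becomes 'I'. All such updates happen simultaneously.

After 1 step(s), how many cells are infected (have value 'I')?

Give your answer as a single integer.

Answer: 6

Derivation:
Step 0 (initial): 2 infected
Step 1: +4 new -> 6 infected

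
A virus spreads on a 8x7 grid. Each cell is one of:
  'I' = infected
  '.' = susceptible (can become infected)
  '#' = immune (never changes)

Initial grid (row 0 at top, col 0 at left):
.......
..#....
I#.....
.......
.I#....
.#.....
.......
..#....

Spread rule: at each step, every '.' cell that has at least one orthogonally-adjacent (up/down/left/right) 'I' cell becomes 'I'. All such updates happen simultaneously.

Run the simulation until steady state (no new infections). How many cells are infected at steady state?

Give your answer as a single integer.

Step 0 (initial): 2 infected
Step 1: +4 new -> 6 infected
Step 2: +4 new -> 10 infected
Step 3: +4 new -> 14 infected
Step 4: +6 new -> 20 infected
Step 5: +8 new -> 28 infected
Step 6: +8 new -> 36 infected
Step 7: +7 new -> 43 infected
Step 8: +5 new -> 48 infected
Step 9: +2 new -> 50 infected
Step 10: +1 new -> 51 infected
Step 11: +0 new -> 51 infected

Answer: 51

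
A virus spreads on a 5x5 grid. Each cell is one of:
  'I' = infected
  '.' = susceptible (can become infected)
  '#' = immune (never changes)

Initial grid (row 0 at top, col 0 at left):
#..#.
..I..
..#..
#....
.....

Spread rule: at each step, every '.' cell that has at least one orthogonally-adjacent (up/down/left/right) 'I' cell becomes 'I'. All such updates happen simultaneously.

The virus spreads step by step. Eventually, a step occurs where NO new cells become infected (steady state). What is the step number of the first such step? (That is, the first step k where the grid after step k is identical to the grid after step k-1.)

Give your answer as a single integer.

Step 0 (initial): 1 infected
Step 1: +3 new -> 4 infected
Step 2: +5 new -> 9 infected
Step 3: +5 new -> 14 infected
Step 4: +4 new -> 18 infected
Step 5: +3 new -> 21 infected
Step 6: +0 new -> 21 infected

Answer: 6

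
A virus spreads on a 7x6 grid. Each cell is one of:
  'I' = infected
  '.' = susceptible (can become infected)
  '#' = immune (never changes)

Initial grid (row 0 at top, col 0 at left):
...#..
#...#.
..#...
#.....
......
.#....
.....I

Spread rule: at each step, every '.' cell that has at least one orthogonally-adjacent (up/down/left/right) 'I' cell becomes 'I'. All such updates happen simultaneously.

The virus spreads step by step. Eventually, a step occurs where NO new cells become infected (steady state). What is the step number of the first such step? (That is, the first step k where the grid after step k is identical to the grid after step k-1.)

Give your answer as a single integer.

Step 0 (initial): 1 infected
Step 1: +2 new -> 3 infected
Step 2: +3 new -> 6 infected
Step 3: +4 new -> 10 infected
Step 4: +5 new -> 15 infected
Step 5: +5 new -> 20 infected
Step 6: +5 new -> 25 infected
Step 7: +4 new -> 29 infected
Step 8: +2 new -> 31 infected
Step 9: +3 new -> 34 infected
Step 10: +1 new -> 35 infected
Step 11: +1 new -> 36 infected
Step 12: +0 new -> 36 infected

Answer: 12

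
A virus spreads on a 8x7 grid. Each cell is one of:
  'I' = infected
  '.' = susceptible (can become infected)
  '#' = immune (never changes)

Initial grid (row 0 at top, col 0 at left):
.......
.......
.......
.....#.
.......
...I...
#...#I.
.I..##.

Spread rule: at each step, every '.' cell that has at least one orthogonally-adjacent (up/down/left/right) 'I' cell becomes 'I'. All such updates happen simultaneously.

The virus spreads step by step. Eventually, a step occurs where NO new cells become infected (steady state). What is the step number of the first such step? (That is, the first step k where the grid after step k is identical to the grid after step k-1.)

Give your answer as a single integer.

Step 0 (initial): 3 infected
Step 1: +9 new -> 12 infected
Step 2: +9 new -> 21 infected
Step 3: +6 new -> 27 infected
Step 4: +6 new -> 33 infected
Step 5: +7 new -> 40 infected
Step 6: +6 new -> 46 infected
Step 7: +4 new -> 50 infected
Step 8: +1 new -> 51 infected
Step 9: +0 new -> 51 infected

Answer: 9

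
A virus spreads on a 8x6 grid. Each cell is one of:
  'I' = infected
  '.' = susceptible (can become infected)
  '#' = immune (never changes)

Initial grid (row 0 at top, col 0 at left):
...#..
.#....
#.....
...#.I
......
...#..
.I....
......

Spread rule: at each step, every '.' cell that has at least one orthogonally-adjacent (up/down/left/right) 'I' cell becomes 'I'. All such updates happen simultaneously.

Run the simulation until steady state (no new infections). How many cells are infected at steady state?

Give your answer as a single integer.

Answer: 43

Derivation:
Step 0 (initial): 2 infected
Step 1: +7 new -> 9 infected
Step 2: +10 new -> 19 infected
Step 3: +11 new -> 30 infected
Step 4: +8 new -> 38 infected
Step 5: +1 new -> 39 infected
Step 6: +1 new -> 40 infected
Step 7: +1 new -> 41 infected
Step 8: +1 new -> 42 infected
Step 9: +1 new -> 43 infected
Step 10: +0 new -> 43 infected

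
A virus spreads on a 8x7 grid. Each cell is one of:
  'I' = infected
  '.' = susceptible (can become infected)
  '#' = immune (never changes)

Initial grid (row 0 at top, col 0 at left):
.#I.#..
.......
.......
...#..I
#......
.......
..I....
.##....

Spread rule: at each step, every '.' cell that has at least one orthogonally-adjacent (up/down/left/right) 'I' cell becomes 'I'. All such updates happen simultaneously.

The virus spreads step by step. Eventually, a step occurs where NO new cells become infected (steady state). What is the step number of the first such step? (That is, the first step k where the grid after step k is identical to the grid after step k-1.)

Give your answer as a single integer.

Step 0 (initial): 3 infected
Step 1: +8 new -> 11 infected
Step 2: +14 new -> 25 infected
Step 3: +18 new -> 43 infected
Step 4: +6 new -> 49 infected
Step 5: +1 new -> 50 infected
Step 6: +0 new -> 50 infected

Answer: 6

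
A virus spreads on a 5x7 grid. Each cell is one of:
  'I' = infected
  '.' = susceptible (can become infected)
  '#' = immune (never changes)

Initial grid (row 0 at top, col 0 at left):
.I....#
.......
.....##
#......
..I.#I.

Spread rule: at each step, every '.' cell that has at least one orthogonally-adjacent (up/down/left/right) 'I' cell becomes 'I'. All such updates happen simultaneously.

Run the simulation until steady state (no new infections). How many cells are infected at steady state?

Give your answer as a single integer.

Step 0 (initial): 3 infected
Step 1: +8 new -> 11 infected
Step 2: +10 new -> 21 infected
Step 3: +5 new -> 26 infected
Step 4: +2 new -> 28 infected
Step 5: +1 new -> 29 infected
Step 6: +1 new -> 30 infected
Step 7: +0 new -> 30 infected

Answer: 30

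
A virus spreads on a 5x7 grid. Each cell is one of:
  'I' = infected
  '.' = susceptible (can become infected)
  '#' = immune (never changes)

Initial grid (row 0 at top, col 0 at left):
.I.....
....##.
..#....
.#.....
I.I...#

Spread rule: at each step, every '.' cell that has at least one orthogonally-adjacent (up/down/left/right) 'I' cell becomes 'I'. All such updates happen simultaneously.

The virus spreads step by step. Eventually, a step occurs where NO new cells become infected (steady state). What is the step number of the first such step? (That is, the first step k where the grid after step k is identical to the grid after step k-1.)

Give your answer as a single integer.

Answer: 7

Derivation:
Step 0 (initial): 3 infected
Step 1: +7 new -> 10 infected
Step 2: +7 new -> 17 infected
Step 3: +5 new -> 22 infected
Step 4: +3 new -> 25 infected
Step 5: +3 new -> 28 infected
Step 6: +2 new -> 30 infected
Step 7: +0 new -> 30 infected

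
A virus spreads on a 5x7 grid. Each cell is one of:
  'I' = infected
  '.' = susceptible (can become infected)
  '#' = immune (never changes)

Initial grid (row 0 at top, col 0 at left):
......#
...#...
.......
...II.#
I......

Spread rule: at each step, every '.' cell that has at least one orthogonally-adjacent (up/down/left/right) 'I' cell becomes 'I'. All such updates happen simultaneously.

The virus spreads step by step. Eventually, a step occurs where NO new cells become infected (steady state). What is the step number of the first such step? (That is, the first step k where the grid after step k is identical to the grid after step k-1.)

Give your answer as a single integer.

Answer: 6

Derivation:
Step 0 (initial): 3 infected
Step 1: +8 new -> 11 infected
Step 2: +7 new -> 18 infected
Step 3: +7 new -> 25 infected
Step 4: +6 new -> 31 infected
Step 5: +1 new -> 32 infected
Step 6: +0 new -> 32 infected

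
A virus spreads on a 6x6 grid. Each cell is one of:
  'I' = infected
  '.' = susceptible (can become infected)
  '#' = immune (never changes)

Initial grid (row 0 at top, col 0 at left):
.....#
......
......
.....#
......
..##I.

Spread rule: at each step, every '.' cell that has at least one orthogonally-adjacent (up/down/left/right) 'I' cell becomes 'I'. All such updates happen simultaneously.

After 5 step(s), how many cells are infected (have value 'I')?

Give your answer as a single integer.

Answer: 21

Derivation:
Step 0 (initial): 1 infected
Step 1: +2 new -> 3 infected
Step 2: +3 new -> 6 infected
Step 3: +3 new -> 9 infected
Step 4: +5 new -> 14 infected
Step 5: +7 new -> 21 infected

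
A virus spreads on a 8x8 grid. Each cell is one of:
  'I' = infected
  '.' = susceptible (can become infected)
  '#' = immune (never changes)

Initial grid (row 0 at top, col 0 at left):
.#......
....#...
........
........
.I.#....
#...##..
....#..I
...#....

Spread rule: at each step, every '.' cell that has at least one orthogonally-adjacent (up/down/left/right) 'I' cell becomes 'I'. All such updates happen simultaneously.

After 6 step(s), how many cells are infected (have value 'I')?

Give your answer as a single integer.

Step 0 (initial): 2 infected
Step 1: +7 new -> 9 infected
Step 2: +9 new -> 18 infected
Step 3: +11 new -> 29 infected
Step 4: +11 new -> 40 infected
Step 5: +8 new -> 48 infected
Step 6: +4 new -> 52 infected

Answer: 52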